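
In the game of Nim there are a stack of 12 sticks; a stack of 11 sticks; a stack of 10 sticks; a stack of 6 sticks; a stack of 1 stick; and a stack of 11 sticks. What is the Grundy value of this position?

Nim-sum: 12 ⊕ 11 ⊕ 10 ⊕ 6 ⊕ 1 ⊕ 11 = 1.

1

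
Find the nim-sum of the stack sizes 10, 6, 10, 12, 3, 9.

0

Write each in binary and XOR column by column:
  1010  (10)
  0110  (6)
  1010  (10)
  1100  (12)
  0011  (3)
  1001  (9)
  ----
  0000  (0)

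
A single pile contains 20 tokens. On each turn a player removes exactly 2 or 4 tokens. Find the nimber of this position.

1

Build the Grundy sequence with g(k) = mex{g(k−s) : s ∈ {2, 4}, s ≤ k}:
k:     0  1  2  3  4  5  6  7  8  9 10 11 12 13 14 15 16 17 18 19 20
g(k):  0  0  1  1  2  2  0  0  1  1  2  2  0  0  1  1  2  2  0  0  1
So g(20) = 1.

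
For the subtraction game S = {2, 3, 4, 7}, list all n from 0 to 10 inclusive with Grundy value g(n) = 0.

0, 1, 6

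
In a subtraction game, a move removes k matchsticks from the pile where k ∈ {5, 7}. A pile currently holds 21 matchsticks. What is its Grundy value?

1

Grundy values for subtraction set {5, 7}:
k:     0  1  2  3  4  5  6  7  8  9 10 11 12 13 14 15 16 17 18 19 20 21
g(k):  0  0  0  0  0  1  1  1  1  1  2  2  0  0  0  0  0  1  1  1  1  1
So g(21) = 1.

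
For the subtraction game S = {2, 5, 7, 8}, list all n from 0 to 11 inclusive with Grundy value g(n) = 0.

0, 1, 4, 10

Grundy values for subtraction set {2, 5, 7, 8}:
g(0) = mex{} = 0
g(1) = mex{} = 0
g(2) = mex{0} = 1
g(3) = mex{0} = 1
g(4) = mex{1} = 0
g(5) = mex{0,1} = 2
g(6) = mex{0} = 1
g(7) = mex{0,1,2} = 3
g(8) = mex{0,1} = 2
g(9) = mex{0,1,3} = 2
g(10) = mex{1,2} = 0
g(11) = mex{0,1,2} = 3
The P-positions (g = 0) in 0..11 are 0, 1, 4, 10.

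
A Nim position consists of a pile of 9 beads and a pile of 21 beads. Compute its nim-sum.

Nim-sum: 9 ^ 21 = 28.

28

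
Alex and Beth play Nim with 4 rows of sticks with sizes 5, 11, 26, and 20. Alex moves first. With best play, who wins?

Beth wins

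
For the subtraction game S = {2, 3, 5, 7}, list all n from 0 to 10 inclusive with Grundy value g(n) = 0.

Compute g(0), g(1), … for moves {2, 3, 5, 7}:
g(0) = mex{} = 0
g(1) = mex{} = 0
g(2) = mex{0} = 1
g(3) = mex{0} = 1
g(4) = mex{0,1} = 2
g(5) = mex{0,1} = 2
g(6) = mex{0,1,2} = 3
g(7) = mex{0,1,2} = 3
g(8) = mex{0,1,2,3} = 4
g(9) = mex{1,2,3} = 0
g(10) = mex{1,2,3,4} = 0
The P-positions (g = 0) in 0..10 are 0, 1, 9, 10.

0, 1, 9, 10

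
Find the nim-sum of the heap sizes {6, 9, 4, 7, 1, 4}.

9

Nim-sum: 6 ^ 9 ^ 4 ^ 7 ^ 1 ^ 4 = 9.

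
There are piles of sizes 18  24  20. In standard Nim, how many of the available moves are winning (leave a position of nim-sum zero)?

3

Compute the nim-sum pairwise:
18 XOR 24 = 10
10 XOR 20 = 30
The overall nim-sum is X = 30. A pile of size p has a winning move iff p XOR X < p (reduce it to p XOR X).
  18: 18 XOR 30 = 12 < 18 — winning move (to 12).
  24: 24 XOR 30 = 6 < 24 — winning move (to 6).
  20: 20 XOR 30 = 10 < 20 — winning move (to 10).
That gives 3 winning moves.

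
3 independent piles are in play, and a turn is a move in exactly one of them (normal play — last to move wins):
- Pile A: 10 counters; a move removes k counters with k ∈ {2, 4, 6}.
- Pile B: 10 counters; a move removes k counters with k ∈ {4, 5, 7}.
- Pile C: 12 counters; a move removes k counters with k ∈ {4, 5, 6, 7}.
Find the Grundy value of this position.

Grundy values for pile A (subtraction set {2, 4, 6}):
g(0) = mex{} = 0
g(1) = mex{} = 0
g(2) = mex{0} = 1
g(3) = mex{0} = 1
g(4) = mex{0,1} = 2
g(5) = mex{0,1} = 2
g(6) = mex{0,1,2} = 3
g(7) = mex{0,1,2} = 3
g(8) = mex{1,2,3} = 0
g(9) = mex{1,2,3} = 0
g(10) = mex{0,2,3} = 1
So g(10) = 1.
For pile B, compute g(0), g(1), … with moves {4, 5, 7}:
k:     0  1  2  3  4  5  6  7  8  9 10
g(k):  0  0  0  0  1  1  1  1  2  2  2
So g(10) = 2.
Build the Grundy sequence for pile C with g(k) = mex{g(k−s) : s ∈ {4, 5, 6, 7}, s ≤ k}:
g(0) = mex{} = 0
g(1) = mex{} = 0
g(2) = mex{} = 0
g(3) = mex{} = 0
g(4) = mex{0} = 1
g(5) = mex{0} = 1
g(6) = mex{0} = 1
g(7) = mex{0} = 1
g(8) = mex{0,1} = 2
g(9) = mex{0,1} = 2
g(10) = mex{0,1} = 2
g(11) = mex{1} = 0
g(12) = mex{1,2} = 0
So g(12) = 0.
By the Sprague-Grundy theorem, the Grundy value of a sum of independent games is the XOR of the component values.
Combined value = 1 XOR 2 XOR 0 = 3.

3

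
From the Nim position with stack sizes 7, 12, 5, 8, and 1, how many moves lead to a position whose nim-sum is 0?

3

Compute the nim-sum pairwise:
7 ⊕ 12 = 11
11 ⊕ 5 = 14
14 ⊕ 8 = 6
6 ⊕ 1 = 7
The overall nim-sum is X = 7. A stack of size p has a winning move iff p XOR X < p (reduce it to p XOR X).
  7: 7 XOR 7 = 0 < 7 — winning move (to 0).
  12: 12 XOR 7 = 11 < 12 — winning move (to 11).
  5: 5 XOR 7 = 2 < 5 — winning move (to 2).
  8: 8 XOR 7 = 15 ≥ 8 — no move.
  1: 1 XOR 7 = 6 ≥ 1 — no move.
That gives 3 winning moves.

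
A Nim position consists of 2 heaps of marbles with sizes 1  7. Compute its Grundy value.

6

Write each in binary and XOR column by column:
  001  (1)
  111  (7)
  ---
  110  (6)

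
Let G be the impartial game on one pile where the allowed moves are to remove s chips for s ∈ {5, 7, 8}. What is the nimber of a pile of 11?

Compute g(0), g(1), … for moves {5, 7, 8}:
k:     0  1  2  3  4  5  6  7  8  9 10 11
g(k):  0  0  0  0  0  1  1  1  1  1  2  2
So g(11) = 2.

2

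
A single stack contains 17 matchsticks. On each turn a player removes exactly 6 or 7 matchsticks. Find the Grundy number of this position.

0

Build the Grundy sequence with g(k) = mex{g(k−s) : s ∈ {6, 7}, s ≤ k}:
k:     0  1  2  3  4  5  6  7  8  9 10 11 12 13 14 15 16 17
g(k):  0  0  0  0  0  0  1  1  1  1  1  1  2  0  0  0  0  0
So g(17) = 0.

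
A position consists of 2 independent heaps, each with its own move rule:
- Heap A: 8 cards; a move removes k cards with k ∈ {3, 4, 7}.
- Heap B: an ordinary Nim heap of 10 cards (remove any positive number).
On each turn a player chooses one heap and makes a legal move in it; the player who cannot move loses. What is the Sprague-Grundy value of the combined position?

8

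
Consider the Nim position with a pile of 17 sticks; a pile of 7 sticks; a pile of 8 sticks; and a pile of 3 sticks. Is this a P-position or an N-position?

Bitwise XOR of the heap sizes:
  10001  (17)
  00111  (7)
  01000  (8)
  00011  (3)
  -----
  11101  (29)
The nim-sum is 29 ≠ 0, so this is an N-position: the player to move can win.

N-position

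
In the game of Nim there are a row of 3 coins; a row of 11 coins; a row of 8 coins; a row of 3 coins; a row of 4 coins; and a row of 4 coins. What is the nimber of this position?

3

Write each in binary and XOR column by column:
  0011  (3)
  1011  (11)
  1000  (8)
  0011  (3)
  0100  (4)
  0100  (4)
  ----
  0011  (3)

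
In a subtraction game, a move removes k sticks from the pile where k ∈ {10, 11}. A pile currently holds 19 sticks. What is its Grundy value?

1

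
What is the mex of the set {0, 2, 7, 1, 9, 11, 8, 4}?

The values 0, 1, 2 are all present; 3 is the first non-negative integer missing from the set.

3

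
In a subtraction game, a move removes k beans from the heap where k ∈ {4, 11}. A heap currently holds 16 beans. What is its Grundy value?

Compute g(0), g(1), … for moves {4, 11}:
k:     0  1  2  3  4  5  6  7  8  9 10 11 12 13 14 15 16
g(k):  0  0  0  0  1  1  1  1  0  0  0  2  1  1  1  0  0
So g(16) = 0.

0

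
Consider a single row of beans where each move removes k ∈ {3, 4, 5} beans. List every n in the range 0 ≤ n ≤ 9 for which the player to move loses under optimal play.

0, 1, 2, 8, 9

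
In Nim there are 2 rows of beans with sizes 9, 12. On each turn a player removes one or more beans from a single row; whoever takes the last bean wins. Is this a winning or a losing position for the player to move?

Winning position

Nim-sum: 9 ⊕ 12 = 5.
The nim-sum is 5 ≠ 0, so this is an N-position: the player to move can win.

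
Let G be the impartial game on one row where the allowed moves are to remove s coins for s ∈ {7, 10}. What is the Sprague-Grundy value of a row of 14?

2

Compute g(0), g(1), … for moves {7, 10}:
g(0) = mex{} = 0
g(1) = mex{} = 0
g(2) = mex{} = 0
g(3) = mex{} = 0
g(4) = mex{} = 0
g(5) = mex{} = 0
g(6) = mex{} = 0
g(7) = mex{0} = 1
g(8) = mex{0} = 1
g(9) = mex{0} = 1
g(10) = mex{0} = 1
g(11) = mex{0} = 1
g(12) = mex{0} = 1
g(13) = mex{0} = 1
g(14) = mex{0,1} = 2
So g(14) = 2.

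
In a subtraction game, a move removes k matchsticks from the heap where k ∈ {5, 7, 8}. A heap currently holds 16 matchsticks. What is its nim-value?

Grundy values for subtraction set {5, 7, 8}:
k:     0  1  2  3  4  5  6  7  8  9 10 11 12 13 14 15 16
g(k):  0  0  0  0  0  1  1  1  1  1  2  2  2  0  0  0  0
So g(16) = 0.

0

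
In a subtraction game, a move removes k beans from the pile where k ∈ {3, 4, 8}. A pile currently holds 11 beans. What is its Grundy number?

3

Grundy values for subtraction set {3, 4, 8}:
k:     0  1  2  3  4  5  6  7  8  9 10 11
g(k):  0  0  0  1  1  1  2  0  2  3  1  3
So g(11) = 3.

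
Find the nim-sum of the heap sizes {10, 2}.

8

Bitwise XOR of the heap sizes:
  1010  (10)
  0010  (2)
  ----
  1000  (8)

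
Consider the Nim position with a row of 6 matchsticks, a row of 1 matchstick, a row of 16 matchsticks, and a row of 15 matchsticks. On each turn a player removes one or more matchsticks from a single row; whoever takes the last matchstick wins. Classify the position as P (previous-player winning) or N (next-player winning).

Compute the nim-sum pairwise:
6 ⊕ 1 = 7
7 ⊕ 16 = 23
23 ⊕ 15 = 24
The nim-sum is 24 ≠ 0, so this is an N-position: the player to move can win.

N-position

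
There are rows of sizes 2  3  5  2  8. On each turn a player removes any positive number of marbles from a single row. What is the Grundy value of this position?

14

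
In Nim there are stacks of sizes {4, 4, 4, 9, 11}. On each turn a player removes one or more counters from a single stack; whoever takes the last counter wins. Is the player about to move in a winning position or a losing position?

Nim-sum: 4 ⊕ 4 ⊕ 4 ⊕ 9 ⊕ 11 = 6.
The nim-sum is 6 ≠ 0, so this is an N-position: the player to move can win.

Winning position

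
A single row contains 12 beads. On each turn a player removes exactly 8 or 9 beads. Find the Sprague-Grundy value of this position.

Compute g(0), g(1), … for moves {8, 9}:
k:     0  1  2  3  4  5  6  7  8  9 10 11 12
g(k):  0  0  0  0  0  0  0  0  1  1  1  1  1
So g(12) = 1.

1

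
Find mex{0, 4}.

0 is in the set but 1 is not, so the mex is 1.

1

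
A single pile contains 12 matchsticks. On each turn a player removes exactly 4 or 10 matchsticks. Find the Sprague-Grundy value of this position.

Grundy values for subtraction set {4, 10}:
k:     0  1  2  3  4  5  6  7  8  9 10 11 12
g(k):  0  0  0  0  1  1  1  1  0  0  2  2  1
So g(12) = 1.

1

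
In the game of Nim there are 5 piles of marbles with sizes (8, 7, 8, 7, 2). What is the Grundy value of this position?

2

Compute the nim-sum pairwise:
8 ⊕ 7 = 15
15 ⊕ 8 = 7
7 ⊕ 7 = 0
0 ⊕ 2 = 2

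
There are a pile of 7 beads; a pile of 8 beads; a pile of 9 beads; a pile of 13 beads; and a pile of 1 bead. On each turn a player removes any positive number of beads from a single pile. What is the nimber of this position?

Bitwise XOR of the heap sizes:
  0111  (7)
  1000  (8)
  1001  (9)
  1101  (13)
  0001  (1)
  ----
  1010  (10)

10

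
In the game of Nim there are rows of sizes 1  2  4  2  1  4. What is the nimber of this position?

Compute the nim-sum pairwise:
1 XOR 2 = 3
3 XOR 4 = 7
7 XOR 2 = 5
5 XOR 1 = 4
4 XOR 4 = 0

0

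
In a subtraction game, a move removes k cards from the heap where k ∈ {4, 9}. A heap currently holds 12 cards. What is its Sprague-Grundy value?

1

Compute g(0), g(1), … for moves {4, 9}:
g(0) = mex{} = 0
g(1) = mex{} = 0
g(2) = mex{} = 0
g(3) = mex{} = 0
g(4) = mex{0} = 1
g(5) = mex{0} = 1
g(6) = mex{0} = 1
g(7) = mex{0} = 1
g(8) = mex{1} = 0
g(9) = mex{0,1} = 2
g(10) = mex{0,1} = 2
g(11) = mex{0,1} = 2
g(12) = mex{0} = 1
So g(12) = 1.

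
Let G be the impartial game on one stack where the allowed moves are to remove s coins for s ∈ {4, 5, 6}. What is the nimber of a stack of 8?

2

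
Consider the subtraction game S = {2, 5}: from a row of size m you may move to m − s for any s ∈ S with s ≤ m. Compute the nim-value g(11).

Grundy values for subtraction set {2, 5}:
g(0) = mex{} = 0
g(1) = mex{} = 0
g(2) = mex{0} = 1
g(3) = mex{0} = 1
g(4) = mex{1} = 0
g(5) = mex{0,1} = 2
g(6) = mex{0} = 1
g(7) = mex{1,2} = 0
g(8) = mex{1} = 0
g(9) = mex{0} = 1
g(10) = mex{0,2} = 1
g(11) = mex{1} = 0
So g(11) = 0.

0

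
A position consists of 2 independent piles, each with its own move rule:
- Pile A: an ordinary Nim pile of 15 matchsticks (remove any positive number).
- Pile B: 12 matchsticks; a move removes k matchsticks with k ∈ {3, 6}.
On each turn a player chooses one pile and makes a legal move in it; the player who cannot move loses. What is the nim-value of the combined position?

Pile A is a plain Nim pile of size 15, so its Grundy value is 15.
Build the Grundy sequence for pile B with g(k) = mex{g(k−s) : s ∈ {3, 6}, s ≤ k}:
g(0) = mex{} = 0
g(1) = mex{} = 0
g(2) = mex{} = 0
g(3) = mex{0} = 1
g(4) = mex{0} = 1
g(5) = mex{0} = 1
g(6) = mex{0,1} = 2
g(7) = mex{0,1} = 2
g(8) = mex{0,1} = 2
g(9) = mex{1,2} = 0
g(10) = mex{1,2} = 0
g(11) = mex{1,2} = 0
g(12) = mex{0,2} = 1
So g(12) = 1.
By the Sprague-Grundy theorem, the Grundy value of a sum of independent games is the XOR of the component values.
Combined value = 15 ⊕ 1 = 14.

14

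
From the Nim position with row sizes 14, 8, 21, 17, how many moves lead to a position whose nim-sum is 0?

1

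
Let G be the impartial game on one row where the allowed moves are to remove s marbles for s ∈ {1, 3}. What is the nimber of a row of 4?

Build the Grundy sequence with g(k) = mex{g(k−s) : s ∈ {1, 3}, s ≤ k}:
k:     0  1  2  3  4
g(k):  0  1  0  1  0
So g(4) = 0.

0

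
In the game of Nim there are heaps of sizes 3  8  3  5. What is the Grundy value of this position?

Bitwise XOR of the heap sizes:
  0011  (3)
  1000  (8)
  0011  (3)
  0101  (5)
  ----
  1101  (13)

13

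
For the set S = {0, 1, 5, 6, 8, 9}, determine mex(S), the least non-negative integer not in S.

The values 0, 1 are all present; 2 is the first non-negative integer missing from the set.

2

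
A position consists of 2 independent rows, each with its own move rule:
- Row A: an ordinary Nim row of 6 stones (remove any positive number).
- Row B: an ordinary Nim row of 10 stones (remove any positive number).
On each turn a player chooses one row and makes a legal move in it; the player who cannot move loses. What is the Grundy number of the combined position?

Row A is a plain Nim row of size 6, so its Grundy value is 6.
Row B is a plain Nim row of size 10, so its Grundy value is 10.
The value of a disjunctive sum is the nim-sum of the parts.
Combined value = 6 ⊕ 10 = 12.

12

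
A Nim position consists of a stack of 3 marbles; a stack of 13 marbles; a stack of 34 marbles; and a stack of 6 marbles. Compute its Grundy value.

Nim-sum: 3 ^ 13 ^ 34 ^ 6 = 42.

42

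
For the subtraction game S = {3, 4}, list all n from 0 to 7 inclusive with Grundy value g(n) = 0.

0, 1, 2, 7

Compute g(0), g(1), … for moves {3, 4}:
k:     0  1  2  3  4  5  6  7
g(k):  0  0  0  1  1  1  2  0
The P-positions (g = 0) in 0..7 are 0, 1, 2, 7.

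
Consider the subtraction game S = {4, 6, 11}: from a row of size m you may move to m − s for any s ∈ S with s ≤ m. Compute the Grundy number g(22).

1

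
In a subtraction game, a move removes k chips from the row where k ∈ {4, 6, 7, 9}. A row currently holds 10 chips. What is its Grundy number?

Build the Grundy sequence with g(k) = mex{g(k−s) : s ∈ {4, 6, 7, 9}, s ≤ k}:
k:     0  1  2  3  4  5  6  7  8  9 10
g(k):  0  0  0  0  1  1  1  1  2  2  2
So g(10) = 2.

2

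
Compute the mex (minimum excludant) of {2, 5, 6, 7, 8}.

0 is not in the set, so the mex is 0.

0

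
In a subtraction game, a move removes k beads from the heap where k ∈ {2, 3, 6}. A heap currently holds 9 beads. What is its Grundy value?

0

Compute g(0), g(1), … for moves {2, 3, 6}:
k:     0  1  2  3  4  5  6  7  8  9
g(k):  0  0  1  1  2  0  3  1  2  0
So g(9) = 0.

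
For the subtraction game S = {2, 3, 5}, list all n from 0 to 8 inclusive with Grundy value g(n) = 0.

0, 1, 7, 8

Compute g(0), g(1), … for moves {2, 3, 5}:
g(0) = mex{} = 0
g(1) = mex{} = 0
g(2) = mex{0} = 1
g(3) = mex{0} = 1
g(4) = mex{0,1} = 2
g(5) = mex{0,1} = 2
g(6) = mex{0,1,2} = 3
g(7) = mex{1,2} = 0
g(8) = mex{1,2,3} = 0
The P-positions (g = 0) in 0..8 are 0, 1, 7, 8.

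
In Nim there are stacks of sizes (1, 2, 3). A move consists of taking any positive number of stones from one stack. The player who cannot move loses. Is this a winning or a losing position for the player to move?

Losing position

Compute the nim-sum pairwise:
1 XOR 2 = 3
3 XOR 3 = 0
The nim-sum is 0, so this is a P-position: the player to move is in a losing position under optimal play.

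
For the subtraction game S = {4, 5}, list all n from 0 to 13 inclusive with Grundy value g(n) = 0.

0, 1, 2, 3, 9, 10, 11, 12

Compute g(0), g(1), … for moves {4, 5}:
k:     0  1  2  3  4  5  6  7  8  9 10 11 12 13
g(k):  0  0  0  0  1  1  1  1  2  0  0  0  0  1
The P-positions (g = 0) in 0..13 are 0, 1, 2, 3, 9, 10, 11, 12.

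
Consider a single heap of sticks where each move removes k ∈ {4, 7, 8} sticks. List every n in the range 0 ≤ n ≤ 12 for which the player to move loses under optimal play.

Grundy values for subtraction set {4, 7, 8}:
g(0) = mex{} = 0
g(1) = mex{} = 0
g(2) = mex{} = 0
g(3) = mex{} = 0
g(4) = mex{0} = 1
g(5) = mex{0} = 1
g(6) = mex{0} = 1
g(7) = mex{0} = 1
g(8) = mex{0,1} = 2
g(9) = mex{0,1} = 2
g(10) = mex{0,1} = 2
g(11) = mex{0,1} = 2
g(12) = mex{1,2} = 0
The P-positions (g = 0) in 0..12 are 0, 1, 2, 3, 12.

0, 1, 2, 3, 12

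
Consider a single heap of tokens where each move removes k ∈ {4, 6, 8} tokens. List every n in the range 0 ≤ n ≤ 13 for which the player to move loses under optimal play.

0, 1, 2, 3, 12, 13

Build the Grundy sequence with g(k) = mex{g(k−s) : s ∈ {4, 6, 8}, s ≤ k}:
k:     0  1  2  3  4  5  6  7  8  9 10 11 12 13
g(k):  0  0  0  0  1  1  1  1  2  2  2  2  0  0
The P-positions (g = 0) in 0..13 are 0, 1, 2, 3, 12, 13.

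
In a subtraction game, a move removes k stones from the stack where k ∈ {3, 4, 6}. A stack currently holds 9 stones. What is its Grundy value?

0

Grundy values for subtraction set {3, 4, 6}:
g(0) = mex{} = 0
g(1) = mex{} = 0
g(2) = mex{} = 0
g(3) = mex{0} = 1
g(4) = mex{0} = 1
g(5) = mex{0} = 1
g(6) = mex{0,1} = 2
g(7) = mex{0,1} = 2
g(8) = mex{0,1} = 2
g(9) = mex{1,2} = 0
So g(9) = 0.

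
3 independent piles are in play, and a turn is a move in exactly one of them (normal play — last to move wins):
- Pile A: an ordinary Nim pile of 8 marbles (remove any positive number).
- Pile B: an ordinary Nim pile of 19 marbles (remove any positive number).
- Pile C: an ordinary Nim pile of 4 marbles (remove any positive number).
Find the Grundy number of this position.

31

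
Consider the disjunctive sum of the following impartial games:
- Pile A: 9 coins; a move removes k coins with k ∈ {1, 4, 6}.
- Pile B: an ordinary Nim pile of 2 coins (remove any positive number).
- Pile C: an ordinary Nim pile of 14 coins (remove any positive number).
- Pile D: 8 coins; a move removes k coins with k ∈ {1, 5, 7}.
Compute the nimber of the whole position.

14

Grundy values for pile A (subtraction set {1, 4, 6}):
g(0) = mex{} = 0
g(1) = mex{0} = 1
g(2) = mex{1} = 0
g(3) = mex{0} = 1
g(4) = mex{0,1} = 2
g(5) = mex{1,2} = 0
g(6) = mex{0} = 1
g(7) = mex{1} = 0
g(8) = mex{0,2} = 1
g(9) = mex{0,1} = 2
So g(9) = 2.
Pile B is a plain Nim pile of size 2, so its Grundy value is 2.
Pile C is a plain Nim pile of size 14, so its Grundy value is 14.
Grundy values for pile D (subtraction set {1, 5, 7}):
g(0) = mex{} = 0
g(1) = mex{0} = 1
g(2) = mex{1} = 0
g(3) = mex{0} = 1
g(4) = mex{1} = 0
g(5) = mex{0} = 1
g(6) = mex{1} = 0
g(7) = mex{0} = 1
g(8) = mex{1} = 0
So g(8) = 0.
The value of a disjunctive sum is the nim-sum of the parts.
Combined value = 2 XOR 2 XOR 14 XOR 0 = 14.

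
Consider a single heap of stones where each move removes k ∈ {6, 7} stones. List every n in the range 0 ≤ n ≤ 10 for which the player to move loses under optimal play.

0, 1, 2, 3, 4, 5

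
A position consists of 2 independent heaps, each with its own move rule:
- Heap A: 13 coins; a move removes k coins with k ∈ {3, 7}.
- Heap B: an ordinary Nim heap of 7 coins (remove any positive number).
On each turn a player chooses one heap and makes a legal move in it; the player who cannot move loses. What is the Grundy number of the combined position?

6

For heap A, compute g(0), g(1), … with moves {3, 7}:
k:     0  1  2  3  4  5  6  7  8  9 10 11 12 13
g(k):  0  0  0  1  1  1  0  2  2  1  0  0  0  1
So g(13) = 1.
Heap B is a plain Nim heap of size 7, so its Grundy value is 7.
The value of a disjunctive sum is the nim-sum of the parts.
Combined value = 1 XOR 7 = 6.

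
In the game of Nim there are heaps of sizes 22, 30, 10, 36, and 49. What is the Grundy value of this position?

Compute the nim-sum pairwise:
22 ⊕ 30 = 8
8 ⊕ 10 = 2
2 ⊕ 36 = 38
38 ⊕ 49 = 23

23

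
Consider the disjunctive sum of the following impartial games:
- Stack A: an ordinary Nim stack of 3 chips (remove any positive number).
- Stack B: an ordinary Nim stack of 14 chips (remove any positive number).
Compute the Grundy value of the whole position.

Stack A is a plain Nim stack of size 3, so its Grundy value is 3.
Stack B is a plain Nim stack of size 14, so its Grundy value is 14.
The value of a disjunctive sum is the nim-sum of the parts.
Combined value = 3 ⊕ 14 = 13.

13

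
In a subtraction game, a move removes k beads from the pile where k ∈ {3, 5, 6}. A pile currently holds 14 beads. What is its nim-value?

Build the Grundy sequence with g(k) = mex{g(k−s) : s ∈ {3, 5, 6}, s ≤ k}:
k:     0  1  2  3  4  5  6  7  8  9 10 11 12 13 14
g(k):  0  0  0  1  1  1  2  2  2  0  0  0  1  1  1
So g(14) = 1.

1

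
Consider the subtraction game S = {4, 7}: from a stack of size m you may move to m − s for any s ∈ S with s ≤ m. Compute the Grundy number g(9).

Grundy values for subtraction set {4, 7}:
k:     0  1  2  3  4  5  6  7  8  9
g(k):  0  0  0  0  1  1  1  1  2  2
So g(9) = 2.

2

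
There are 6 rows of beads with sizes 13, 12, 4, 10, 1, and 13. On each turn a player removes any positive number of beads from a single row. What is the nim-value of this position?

Compute the nim-sum pairwise:
13 XOR 12 = 1
1 XOR 4 = 5
5 XOR 10 = 15
15 XOR 1 = 14
14 XOR 13 = 3

3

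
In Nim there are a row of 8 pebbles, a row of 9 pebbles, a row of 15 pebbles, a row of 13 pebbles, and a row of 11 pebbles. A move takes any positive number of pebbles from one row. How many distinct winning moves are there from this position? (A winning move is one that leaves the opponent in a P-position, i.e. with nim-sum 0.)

5

Compute the nim-sum pairwise:
8 ^ 9 = 1
1 ^ 15 = 14
14 ^ 13 = 3
3 ^ 11 = 8
The overall nim-sum is X = 8. A row of size p has a winning move iff p XOR X < p (reduce it to p XOR X).
  8: 8 XOR 8 = 0 < 8 — winning move (to 0).
  9: 9 XOR 8 = 1 < 9 — winning move (to 1).
  15: 15 XOR 8 = 7 < 15 — winning move (to 7).
  13: 13 XOR 8 = 5 < 13 — winning move (to 5).
  11: 11 XOR 8 = 3 < 11 — winning move (to 3).
That gives 5 winning moves.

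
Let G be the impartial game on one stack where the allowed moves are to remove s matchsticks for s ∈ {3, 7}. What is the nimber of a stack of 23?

1

Compute g(0), g(1), … for moves {3, 7}:
k:     0  1  2  3  4  5  6  7  8  9 10 11 12 13 14 15 16 17 18 19 20 21 22 23
g(k):  0  0  0  1  1  1  0  2  2  1  0  0  0  1  1  1  0  2  2  1  0  0  0  1
So g(23) = 1.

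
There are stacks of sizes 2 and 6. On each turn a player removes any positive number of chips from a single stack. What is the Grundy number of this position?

Compute the nim-sum pairwise:
2 ⊕ 6 = 4

4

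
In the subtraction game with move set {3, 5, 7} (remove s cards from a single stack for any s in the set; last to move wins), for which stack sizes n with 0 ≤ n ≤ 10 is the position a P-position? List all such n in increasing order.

0, 1, 2, 10

Grundy values for subtraction set {3, 5, 7}:
g(0) = mex{} = 0
g(1) = mex{} = 0
g(2) = mex{} = 0
g(3) = mex{0} = 1
g(4) = mex{0} = 1
g(5) = mex{0} = 1
g(6) = mex{0,1} = 2
g(7) = mex{0,1} = 2
g(8) = mex{0,1} = 2
g(9) = mex{0,1,2} = 3
g(10) = mex{1,2} = 0
The P-positions (g = 0) in 0..10 are 0, 1, 2, 10.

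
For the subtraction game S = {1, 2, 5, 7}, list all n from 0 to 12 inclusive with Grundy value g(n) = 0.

0, 3, 6, 9, 12

Build the Grundy sequence with g(k) = mex{g(k−s) : s ∈ {1, 2, 5, 7}, s ≤ k}:
g(0) = mex{} = 0
g(1) = mex{0} = 1
g(2) = mex{0,1} = 2
g(3) = mex{1,2} = 0
g(4) = mex{0,2} = 1
g(5) = mex{0,1} = 2
g(6) = mex{1,2} = 0
g(7) = mex{0,2} = 1
g(8) = mex{0,1} = 2
g(9) = mex{1,2} = 0
g(10) = mex{0,2} = 1
g(11) = mex{0,1} = 2
g(12) = mex{1,2} = 0
The P-positions (g = 0) in 0..12 are 0, 3, 6, 9, 12.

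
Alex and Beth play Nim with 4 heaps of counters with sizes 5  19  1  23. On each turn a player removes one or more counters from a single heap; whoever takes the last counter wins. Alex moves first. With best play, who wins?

Beth wins

Nim-sum: 5 ^ 19 ^ 1 ^ 23 = 0.
The nim-sum is 0, so this is a P-position: the player to move is in a losing position under optimal play; Alex is about to move from it and so loses — Beth wins.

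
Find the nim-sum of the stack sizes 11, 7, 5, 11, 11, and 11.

Nim-sum: 11 ^ 7 ^ 5 ^ 11 ^ 11 ^ 11 = 2.

2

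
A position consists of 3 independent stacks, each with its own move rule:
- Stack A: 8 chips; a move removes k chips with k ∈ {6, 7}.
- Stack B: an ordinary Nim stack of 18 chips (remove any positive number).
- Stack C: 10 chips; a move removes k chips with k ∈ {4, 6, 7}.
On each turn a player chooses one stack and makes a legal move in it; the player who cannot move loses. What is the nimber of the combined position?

17

Build the Grundy sequence for stack A with g(k) = mex{g(k−s) : s ∈ {6, 7}, s ≤ k}:
g(0) = mex{} = 0
g(1) = mex{} = 0
g(2) = mex{} = 0
g(3) = mex{} = 0
g(4) = mex{} = 0
g(5) = mex{} = 0
g(6) = mex{0} = 1
g(7) = mex{0} = 1
g(8) = mex{0} = 1
So g(8) = 1.
Stack B is a plain Nim stack of size 18, so its Grundy value is 18.
Grundy values for stack C (subtraction set {4, 6, 7}):
k:     0  1  2  3  4  5  6  7  8  9 10
g(k):  0  0  0  0  1  1  1  1  2  2  2
So g(10) = 2.
By the Sprague-Grundy theorem, the Grundy value of a sum of independent games is the XOR of the component values.
Combined value = 1 ⊕ 18 ⊕ 2 = 17.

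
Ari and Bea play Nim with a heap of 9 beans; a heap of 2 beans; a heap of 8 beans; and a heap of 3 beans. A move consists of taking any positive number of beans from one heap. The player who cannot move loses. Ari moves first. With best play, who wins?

Bea wins

Nim-sum: 9 ⊕ 2 ⊕ 8 ⊕ 3 = 0.
The nim-sum is 0, so this is a P-position: the player to move is in a losing position under optimal play; Ari is about to move from it and so loses — Bea wins.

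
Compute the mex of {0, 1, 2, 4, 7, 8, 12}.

3

The values 0, 1, 2 are all present; 3 is the first non-negative integer missing from the set.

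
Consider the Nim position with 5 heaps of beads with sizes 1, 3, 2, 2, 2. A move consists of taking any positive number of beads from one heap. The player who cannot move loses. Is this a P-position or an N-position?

Compute the nim-sum pairwise:
1 ⊕ 3 = 2
2 ⊕ 2 = 0
0 ⊕ 2 = 2
2 ⊕ 2 = 0
The nim-sum is 0, so this is a P-position: the player to move is in a losing position under optimal play.

P-position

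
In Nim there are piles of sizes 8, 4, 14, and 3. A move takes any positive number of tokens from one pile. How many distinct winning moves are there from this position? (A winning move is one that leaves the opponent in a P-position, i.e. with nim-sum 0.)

1

Compute the nim-sum pairwise:
8 ^ 4 = 12
12 ^ 14 = 2
2 ^ 3 = 1
The overall nim-sum is X = 1. A pile of size p has a winning move iff p XOR X < p (reduce it to p XOR X).
  8: 8 XOR 1 = 9 ≥ 8 — no move.
  4: 4 XOR 1 = 5 ≥ 4 — no move.
  14: 14 XOR 1 = 15 ≥ 14 — no move.
  3: 3 XOR 1 = 2 < 3 — winning move (to 2).
That gives 1 winning move.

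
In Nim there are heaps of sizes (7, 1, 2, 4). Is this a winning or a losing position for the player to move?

Nim-sum: 7 ⊕ 1 ⊕ 2 ⊕ 4 = 0.
The nim-sum is 0, so this is a P-position: the player to move is in a losing position under optimal play.

Losing position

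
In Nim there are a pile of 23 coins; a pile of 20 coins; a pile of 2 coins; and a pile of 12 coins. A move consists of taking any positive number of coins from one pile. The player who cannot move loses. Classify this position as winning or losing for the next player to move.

Winning position

Nim-sum: 23 ⊕ 20 ⊕ 2 ⊕ 12 = 13.
The nim-sum is 13 ≠ 0, so this is an N-position: the player to move can win.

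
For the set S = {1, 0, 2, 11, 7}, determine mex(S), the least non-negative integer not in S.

The values 0, 1, 2 are all present; 3 is the first non-negative integer missing from the set.

3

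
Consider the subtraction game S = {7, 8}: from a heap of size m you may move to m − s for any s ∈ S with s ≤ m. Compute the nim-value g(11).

1

Compute g(0), g(1), … for moves {7, 8}:
g(0) = mex{} = 0
g(1) = mex{} = 0
g(2) = mex{} = 0
g(3) = mex{} = 0
g(4) = mex{} = 0
g(5) = mex{} = 0
g(6) = mex{} = 0
g(7) = mex{0} = 1
g(8) = mex{0} = 1
g(9) = mex{0} = 1
g(10) = mex{0} = 1
g(11) = mex{0} = 1
So g(11) = 1.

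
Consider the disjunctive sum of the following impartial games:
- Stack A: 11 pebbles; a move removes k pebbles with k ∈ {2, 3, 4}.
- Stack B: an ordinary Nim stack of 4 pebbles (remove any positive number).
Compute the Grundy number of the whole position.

6

For stack A, compute g(0), g(1), … with moves {2, 3, 4}:
g(0) = mex{} = 0
g(1) = mex{} = 0
g(2) = mex{0} = 1
g(3) = mex{0} = 1
g(4) = mex{0,1} = 2
g(5) = mex{0,1} = 2
g(6) = mex{1,2} = 0
g(7) = mex{1,2} = 0
g(8) = mex{0,2} = 1
g(9) = mex{0,2} = 1
g(10) = mex{0,1} = 2
g(11) = mex{0,1} = 2
So g(11) = 2.
Stack B is a plain Nim stack of size 4, so its Grundy value is 4.
By the Sprague-Grundy theorem, the Grundy value of a sum of independent games is the XOR of the component values.
Combined value = 2 XOR 4 = 6.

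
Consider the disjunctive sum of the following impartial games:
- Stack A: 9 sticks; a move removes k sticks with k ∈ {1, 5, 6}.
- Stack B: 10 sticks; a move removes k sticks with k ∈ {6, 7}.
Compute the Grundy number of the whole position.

2

Build the Grundy sequence for stack A with g(k) = mex{g(k−s) : s ∈ {1, 5, 6}, s ≤ k}:
k:     0  1  2  3  4  5  6  7  8  9
g(k):  0  1  0  1  0  1  2  3  2  3
So g(9) = 3.
Build the Grundy sequence for stack B with g(k) = mex{g(k−s) : s ∈ {6, 7}, s ≤ k}:
k:     0  1  2  3  4  5  6  7  8  9 10
g(k):  0  0  0  0  0  0  1  1  1  1  1
So g(10) = 1.
The value of a disjunctive sum is the nim-sum of the parts.
Combined value = 3 XOR 1 = 2.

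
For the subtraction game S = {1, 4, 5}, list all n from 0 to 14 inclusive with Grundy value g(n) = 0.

0, 2, 8, 10

Grundy values for subtraction set {1, 4, 5}:
g(0) = mex{} = 0
g(1) = mex{0} = 1
g(2) = mex{1} = 0
g(3) = mex{0} = 1
g(4) = mex{0,1} = 2
g(5) = mex{0,1,2} = 3
g(6) = mex{0,1,3} = 2
g(7) = mex{0,1,2} = 3
g(8) = mex{1,2,3} = 0
g(9) = mex{0,2,3} = 1
g(10) = mex{1,2,3} = 0
g(11) = mex{0,2,3} = 1
g(12) = mex{0,1,3} = 2
g(13) = mex{0,1,2} = 3
g(14) = mex{0,1,3} = 2
The P-positions (g = 0) in 0..14 are 0, 2, 8, 10.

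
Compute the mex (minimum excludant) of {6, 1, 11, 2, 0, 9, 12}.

The values 0, 1, 2 are all present; 3 is the first non-negative integer missing from the set.

3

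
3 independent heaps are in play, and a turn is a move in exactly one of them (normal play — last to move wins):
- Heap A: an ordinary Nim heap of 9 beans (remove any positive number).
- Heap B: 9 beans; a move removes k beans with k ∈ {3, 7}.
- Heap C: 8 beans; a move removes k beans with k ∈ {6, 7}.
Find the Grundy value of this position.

9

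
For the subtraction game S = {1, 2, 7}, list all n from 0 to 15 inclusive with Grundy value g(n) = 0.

Compute g(0), g(1), … for moves {1, 2, 7}:
k:     0  1  2  3  4  5  6  7  8  9 10 11 12 13 14 15
g(k):  0  1  2  0  1  2  0  1  2  0  1  2  0  1  2  0
The P-positions (g = 0) in 0..15 are 0, 3, 6, 9, 12, 15.

0, 3, 6, 9, 12, 15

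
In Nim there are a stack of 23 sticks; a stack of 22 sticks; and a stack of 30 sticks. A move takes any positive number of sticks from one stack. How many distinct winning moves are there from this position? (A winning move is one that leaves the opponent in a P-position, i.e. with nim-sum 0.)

3

Compute the nim-sum pairwise:
23 ^ 22 = 1
1 ^ 30 = 31
The overall nim-sum is X = 31. A stack of size p has a winning move iff p XOR X < p (reduce it to p XOR X).
  23: 23 XOR 31 = 8 < 23 — winning move (to 8).
  22: 22 XOR 31 = 9 < 22 — winning move (to 9).
  30: 30 XOR 31 = 1 < 30 — winning move (to 1).
That gives 3 winning moves.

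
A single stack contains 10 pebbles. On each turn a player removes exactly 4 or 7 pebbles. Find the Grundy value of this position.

Grundy values for subtraction set {4, 7}:
g(0) = mex{} = 0
g(1) = mex{} = 0
g(2) = mex{} = 0
g(3) = mex{} = 0
g(4) = mex{0} = 1
g(5) = mex{0} = 1
g(6) = mex{0} = 1
g(7) = mex{0} = 1
g(8) = mex{0,1} = 2
g(9) = mex{0,1} = 2
g(10) = mex{0,1} = 2
So g(10) = 2.

2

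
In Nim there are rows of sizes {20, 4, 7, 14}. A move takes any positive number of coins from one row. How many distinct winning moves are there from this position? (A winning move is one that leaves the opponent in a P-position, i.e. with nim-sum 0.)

1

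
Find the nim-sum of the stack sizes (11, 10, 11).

10

In binary:
  1011  (11)
  1010  (10)
  1011  (11)
  ----
  1010  (10)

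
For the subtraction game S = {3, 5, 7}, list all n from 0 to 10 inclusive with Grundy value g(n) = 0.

0, 1, 2, 10

Grundy values for subtraction set {3, 5, 7}:
g(0) = mex{} = 0
g(1) = mex{} = 0
g(2) = mex{} = 0
g(3) = mex{0} = 1
g(4) = mex{0} = 1
g(5) = mex{0} = 1
g(6) = mex{0,1} = 2
g(7) = mex{0,1} = 2
g(8) = mex{0,1} = 2
g(9) = mex{0,1,2} = 3
g(10) = mex{1,2} = 0
The P-positions (g = 0) in 0..10 are 0, 1, 2, 10.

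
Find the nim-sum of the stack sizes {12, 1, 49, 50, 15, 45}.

Compute the nim-sum pairwise:
12 ⊕ 1 = 13
13 ⊕ 49 = 60
60 ⊕ 50 = 14
14 ⊕ 15 = 1
1 ⊕ 45 = 44

44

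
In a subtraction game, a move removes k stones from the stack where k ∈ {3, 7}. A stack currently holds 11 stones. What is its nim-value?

0

Grundy values for subtraction set {3, 7}:
k:     0  1  2  3  4  5  6  7  8  9 10 11
g(k):  0  0  0  1  1  1  0  2  2  1  0  0
So g(11) = 0.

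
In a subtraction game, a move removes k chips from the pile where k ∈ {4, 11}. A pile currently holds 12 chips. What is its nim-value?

1

Grundy values for subtraction set {4, 11}:
g(0) = mex{} = 0
g(1) = mex{} = 0
g(2) = mex{} = 0
g(3) = mex{} = 0
g(4) = mex{0} = 1
g(5) = mex{0} = 1
g(6) = mex{0} = 1
g(7) = mex{0} = 1
g(8) = mex{1} = 0
g(9) = mex{1} = 0
g(10) = mex{1} = 0
g(11) = mex{0,1} = 2
g(12) = mex{0} = 1
So g(12) = 1.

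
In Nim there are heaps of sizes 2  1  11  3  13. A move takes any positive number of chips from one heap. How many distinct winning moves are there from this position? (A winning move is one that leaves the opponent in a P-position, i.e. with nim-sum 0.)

1

Compute the nim-sum pairwise:
2 XOR 1 = 3
3 XOR 11 = 8
8 XOR 3 = 11
11 XOR 13 = 6
The overall nim-sum is X = 6. A heap of size p has a winning move iff p XOR X < p (reduce it to p XOR X).
  2: 2 XOR 6 = 4 ≥ 2 — no move.
  1: 1 XOR 6 = 7 ≥ 1 — no move.
  11: 11 XOR 6 = 13 ≥ 11 — no move.
  3: 3 XOR 6 = 5 ≥ 3 — no move.
  13: 13 XOR 6 = 11 < 13 — winning move (to 11).
That gives 1 winning move.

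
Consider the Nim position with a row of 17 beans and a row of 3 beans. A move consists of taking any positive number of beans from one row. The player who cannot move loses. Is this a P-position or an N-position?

N-position

Bitwise XOR of the heap sizes:
  10001  (17)
  00011  (3)
  -----
  10010  (18)
The nim-sum is 18 ≠ 0, so this is an N-position: the player to move can win.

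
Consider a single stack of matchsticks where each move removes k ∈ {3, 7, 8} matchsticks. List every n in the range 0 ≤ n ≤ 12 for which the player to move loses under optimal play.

0, 1, 2, 6, 11, 12

Compute g(0), g(1), … for moves {3, 7, 8}:
g(0) = mex{} = 0
g(1) = mex{} = 0
g(2) = mex{} = 0
g(3) = mex{0} = 1
g(4) = mex{0} = 1
g(5) = mex{0} = 1
g(6) = mex{1} = 0
g(7) = mex{0,1} = 2
g(8) = mex{0,1} = 2
g(9) = mex{0} = 1
g(10) = mex{0,1,2} = 3
g(11) = mex{1,2} = 0
g(12) = mex{1} = 0
The P-positions (g = 0) in 0..12 are 0, 1, 2, 6, 11, 12.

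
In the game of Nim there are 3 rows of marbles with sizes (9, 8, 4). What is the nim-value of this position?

Nim-sum: 9 ⊕ 8 ⊕ 4 = 5.

5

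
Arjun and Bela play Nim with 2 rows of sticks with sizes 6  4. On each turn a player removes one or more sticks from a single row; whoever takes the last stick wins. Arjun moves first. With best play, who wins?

Arjun wins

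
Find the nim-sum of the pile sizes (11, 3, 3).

11

Bitwise XOR of the heap sizes:
  1011  (11)
  0011  (3)
  0011  (3)
  ----
  1011  (11)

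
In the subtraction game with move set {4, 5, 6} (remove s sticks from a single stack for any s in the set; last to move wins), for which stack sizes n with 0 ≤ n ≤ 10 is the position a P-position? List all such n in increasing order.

0, 1, 2, 3, 10

Compute g(0), g(1), … for moves {4, 5, 6}:
g(0) = mex{} = 0
g(1) = mex{} = 0
g(2) = mex{} = 0
g(3) = mex{} = 0
g(4) = mex{0} = 1
g(5) = mex{0} = 1
g(6) = mex{0} = 1
g(7) = mex{0} = 1
g(8) = mex{0,1} = 2
g(9) = mex{0,1} = 2
g(10) = mex{1} = 0
The P-positions (g = 0) in 0..10 are 0, 1, 2, 3, 10.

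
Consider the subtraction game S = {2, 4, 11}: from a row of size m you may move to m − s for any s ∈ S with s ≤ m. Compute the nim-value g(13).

0

Build the Grundy sequence with g(k) = mex{g(k−s) : s ∈ {2, 4, 11}, s ≤ k}:
k:     0  1  2  3  4  5  6  7  8  9 10 11 12 13
g(k):  0  0  1  1  2  2  0  0  1  1  2  2  3  0
So g(13) = 0.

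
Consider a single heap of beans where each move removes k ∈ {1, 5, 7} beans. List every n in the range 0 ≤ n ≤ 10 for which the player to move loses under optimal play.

0, 2, 4, 6, 8, 10

Build the Grundy sequence with g(k) = mex{g(k−s) : s ∈ {1, 5, 7}, s ≤ k}:
k:     0  1  2  3  4  5  6  7  8  9 10
g(k):  0  1  0  1  0  1  0  1  0  1  0
The P-positions (g = 0) in 0..10 are 0, 2, 4, 6, 8, 10.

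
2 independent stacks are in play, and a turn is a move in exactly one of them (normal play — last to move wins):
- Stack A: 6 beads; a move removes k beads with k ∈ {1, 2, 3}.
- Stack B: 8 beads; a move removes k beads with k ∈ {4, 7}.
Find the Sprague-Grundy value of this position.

0

Build the Grundy sequence for stack A with g(k) = mex{g(k−s) : s ∈ {1, 2, 3}, s ≤ k}:
g(0) = mex{} = 0
g(1) = mex{0} = 1
g(2) = mex{0,1} = 2
g(3) = mex{0,1,2} = 3
g(4) = mex{1,2,3} = 0
g(5) = mex{0,2,3} = 1
g(6) = mex{0,1,3} = 2
So g(6) = 2.
Grundy values for stack B (subtraction set {4, 7}):
k:     0  1  2  3  4  5  6  7  8
g(k):  0  0  0  0  1  1  1  1  2
So g(8) = 2.
By the Sprague-Grundy theorem, the Grundy value of a sum of independent games is the XOR of the component values.
Combined value = 2 XOR 2 = 0.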